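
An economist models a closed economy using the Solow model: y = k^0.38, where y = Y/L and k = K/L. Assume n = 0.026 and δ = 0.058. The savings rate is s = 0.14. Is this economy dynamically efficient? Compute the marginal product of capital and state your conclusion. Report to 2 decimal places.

dynamically efficient; MPK ≈ 0.23

n + δ = 0.026 + 0.058 = 0.084.
Steady-state k*: s·k^0.38 = 0.084·k gives k* = (0.14/0.084)^(1/0.62) ≈ 2.2794.
MPK = 0.38·2.2794^(-0.62) ≈ 0.2280.
MPK > n+δ = 0.084, so the economy is dynamically efficient (under-saving).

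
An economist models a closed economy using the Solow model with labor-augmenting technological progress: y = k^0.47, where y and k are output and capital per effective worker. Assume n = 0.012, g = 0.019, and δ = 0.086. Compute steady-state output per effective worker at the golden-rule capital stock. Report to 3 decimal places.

Capital per effective worker breaks even when investment replaces (n + g + δ)·k; here n + g + δ = 0.117.
Golden rule sets MPK = n+g+δ: 0.47·k^(0.47−1) = 0.117, so k_gold = (0.47/0.117)^(1/0.53) ≈ 13.7866.
Output: y_gold = k_gold^0.47 = 13.7866^0.47 ≈ 3.4320.

y_gold ≈ 3.432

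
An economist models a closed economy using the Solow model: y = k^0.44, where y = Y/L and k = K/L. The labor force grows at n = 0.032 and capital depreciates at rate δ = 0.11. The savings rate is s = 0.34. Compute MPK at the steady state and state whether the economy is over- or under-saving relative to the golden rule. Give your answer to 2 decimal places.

under-saving; MPK ≈ 0.18

n + δ = 0.032 + 0.11 = 0.142.
Steady-state k*: s·k^0.44 = 0.142·k gives k* = (0.34/0.142)^(1/0.56) ≈ 4.7547.
MPK = 0.44·4.7547^(-0.56) ≈ 0.1838.
MPK > n+δ = 0.142, so the economy is dynamically efficient (under-saving).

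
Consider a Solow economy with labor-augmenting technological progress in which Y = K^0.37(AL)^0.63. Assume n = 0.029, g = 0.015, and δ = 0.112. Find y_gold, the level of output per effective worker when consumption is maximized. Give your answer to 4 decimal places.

The effective depreciation rate is n + g + δ = 0.029 + 0.015 + 0.112 = 0.156.
Maximizing c = f(k) − (n+g+δ)·k gives f'(k) = n+g+δ, i.e. 0.37·k^(0.37−1) = 0.156, so k_gold = (0.37/0.156)^(1/0.63) ≈ 3.9388.
Output: y_gold = k_gold^0.37 = 3.9388^0.37 ≈ 1.6607.

y_gold ≈ 1.6607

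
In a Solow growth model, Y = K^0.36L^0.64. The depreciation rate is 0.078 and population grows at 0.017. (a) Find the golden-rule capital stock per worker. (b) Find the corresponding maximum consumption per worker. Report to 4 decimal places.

(a) k_gold ≈ 8.0173; (b) c_gold ≈ 1.3540

n + δ = 0.017 + 0.078 = 0.095.
Golden rule sets MPK = n+δ: 0.36·k^(0.36−1) = 0.095, so k_gold = (0.36/0.095)^(1/0.64) ≈ 8.0173.
y_gold = 8.0173^0.36 ≈ 2.1157; c_gold = y_gold − 0.095·k_gold ≈ 1.3540.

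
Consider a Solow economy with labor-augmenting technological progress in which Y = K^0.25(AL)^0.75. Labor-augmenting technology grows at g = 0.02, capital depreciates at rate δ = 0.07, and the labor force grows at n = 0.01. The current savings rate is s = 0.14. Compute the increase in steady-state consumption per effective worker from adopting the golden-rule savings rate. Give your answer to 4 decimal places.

n + g + δ = 0.01 + 0.02 + 0.07 = 0.1.
Current steady state (s = 0.14): k* = (0.14/0.1)^(1/0.75) ≈ 1.5662, y* = 1.5662^0.25 ≈ 1.1187, c* = (1−0.14)·1.1187 ≈ 0.9621.
At the golden rule the marginal product of capital equals n+g+δ: 0.25·k^(0.25−1) = 0.1. Solving, k_gold = (0.25/0.1)^(1/0.75) ≈ 3.3930.
y_gold = 3.3930^0.25 ≈ 1.3572, c_gold = y_gold − 0.1·k_gold ≈ 1.0179.
Gain: Δc = 1.0179 − 0.9621 ≈ 0.0558.

Δc ≈ 0.0558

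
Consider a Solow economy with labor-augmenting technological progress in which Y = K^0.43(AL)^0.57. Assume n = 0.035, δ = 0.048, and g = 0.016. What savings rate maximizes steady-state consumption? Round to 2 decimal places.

s_gold = 0.43

Break-even investment rate: n + g + δ = 0.035 + 0.016 + 0.048 = 0.099.
At the golden rule MPK = n+g+δ, and in any Cobb-Douglas steady state s = (n+g+δ)·k/y = MPK·k/y = capital's share 0.43.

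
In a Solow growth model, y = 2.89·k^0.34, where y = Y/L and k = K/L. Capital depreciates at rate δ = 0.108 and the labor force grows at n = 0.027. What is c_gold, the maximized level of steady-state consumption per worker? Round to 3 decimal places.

c_gold ≈ 5.303

The effective depreciation rate is n + δ = 0.027 + 0.108 = 0.135.
Golden rule sets MPK = n+δ: 0.34·2.89·k^(0.34−1) = 0.135, so k_gold = (0.34·2.89/0.135)^(1/0.66) ≈ 20.2361.
y_gold = 2.89·20.2361^0.34 ≈ 8.0349.
c_gold = y_gold − (n+δ)·k_gold = 8.0349 − 0.135·20.2361 ≈ 5.3030.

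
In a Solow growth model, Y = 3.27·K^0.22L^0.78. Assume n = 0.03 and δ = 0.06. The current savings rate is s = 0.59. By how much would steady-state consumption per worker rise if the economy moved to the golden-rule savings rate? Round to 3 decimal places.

Δc ≈ 1.402

n + δ = 0.03 + 0.06 = 0.09.
Current steady state (s = 0.59): k* = (0.59·3.27/0.09)^(1/0.78) ≈ 50.8876, y* = 3.27·50.8876^0.22 ≈ 7.7625, c* = (1−0.59)·7.7625 ≈ 3.1826.
Setting f'(k) = n+δ gives 0.22·3.27·k^(0.22−1) = 0.09, hence k_gold = (0.22·3.27/0.09)^(1/0.78) ≈ 14.3663.
y_gold = 3.27·14.3663^0.22 ≈ 5.8771, c_gold = y_gold − 0.09·k_gold ≈ 4.5841.
Gain: Δc = 4.5841 − 3.1826 ≈ 1.4015.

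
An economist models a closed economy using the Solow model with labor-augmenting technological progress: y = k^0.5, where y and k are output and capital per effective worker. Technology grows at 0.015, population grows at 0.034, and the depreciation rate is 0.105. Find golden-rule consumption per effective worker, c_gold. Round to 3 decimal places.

c_gold ≈ 1.623

n + g + δ = 0.034 + 0.015 + 0.105 = 0.154.
At the golden rule the marginal product of capital equals n+g+δ: 0.5·k^(0.5−1) = 0.154. Solving, k_gold = (0.5/0.154)^(1/0.5) ≈ 10.5414.
y_gold = 10.5414^0.5 ≈ 3.2468.
c_gold = y_gold − (n+g+δ)·k_gold = 3.2468 − 0.154·10.5414 ≈ 1.6234.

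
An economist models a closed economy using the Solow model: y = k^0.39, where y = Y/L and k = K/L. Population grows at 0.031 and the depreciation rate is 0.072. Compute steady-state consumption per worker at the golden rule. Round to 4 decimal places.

c_gold ≈ 1.4289

Break-even investment rate: n + δ = 0.031 + 0.072 = 0.103.
Maximizing c = f(k) − (n+δ)·k gives f'(k) = n+δ, i.e. 0.39·k^(0.39−1) = 0.103, so k_gold = (0.39/0.103)^(1/0.61) ≈ 8.8698.
y_gold = 8.8698^0.39 ≈ 2.3425.
c_gold = y_gold − (n+δ)·k_gold = 2.3425 − 0.103·8.8698 ≈ 1.4289.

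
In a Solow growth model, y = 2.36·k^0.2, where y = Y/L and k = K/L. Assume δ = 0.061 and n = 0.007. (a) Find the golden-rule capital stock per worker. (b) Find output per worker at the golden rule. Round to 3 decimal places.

(a) k_gold ≈ 11.267; (b) y_gold ≈ 3.831

Break-even investment rate: n + δ = 0.007 + 0.061 = 0.068.
At the golden rule the marginal product of capital equals n+δ: 0.2·2.36·k^(0.2−1) = 0.068. Solving, k_gold = (0.2·2.36/0.068)^(1/0.8) ≈ 11.2666.
y_gold = 2.36·11.2666^0.2 ≈ 3.8306.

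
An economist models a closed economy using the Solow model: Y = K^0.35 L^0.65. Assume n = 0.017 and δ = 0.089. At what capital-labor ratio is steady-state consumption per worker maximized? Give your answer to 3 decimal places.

k_gold ≈ 6.282

The effective depreciation rate is n + δ = 0.017 + 0.089 = 0.106.
Setting f'(k) = n+δ gives 0.35·k^(0.35−1) = 0.106, hence k_gold = (0.35/0.106)^(1/0.65) ≈ 6.2820.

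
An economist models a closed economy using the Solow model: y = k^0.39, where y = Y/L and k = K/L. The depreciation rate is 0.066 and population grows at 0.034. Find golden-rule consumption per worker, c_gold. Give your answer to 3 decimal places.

c_gold ≈ 1.456

The effective depreciation rate is n + δ = 0.034 + 0.066 = 0.1.
Setting f'(k) = n+δ gives 0.39·k^(0.39−1) = 0.1, hence k_gold = (0.39/0.1)^(1/0.61) ≈ 9.3102.
y_gold = 9.3102^0.39 ≈ 2.3872.
c_gold = y_gold − (n+δ)·k_gold = 2.3872 − 0.1·9.3102 ≈ 1.4562.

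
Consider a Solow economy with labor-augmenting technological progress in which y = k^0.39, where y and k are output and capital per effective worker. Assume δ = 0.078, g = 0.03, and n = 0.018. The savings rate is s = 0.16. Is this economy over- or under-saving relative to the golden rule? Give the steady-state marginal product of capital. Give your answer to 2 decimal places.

Capital per effective worker breaks even when investment replaces (n + g + δ)·k; here n + g + δ = 0.126.
Steady-state k*: s·k^0.39 = 0.126·k gives k* = (0.16/0.126)^(1/0.61) ≈ 1.4794.
MPK = 0.39·1.4794^(-0.61) ≈ 0.3071.
MPK > n+g+δ = 0.126, so the economy is dynamically efficient (under-saving).

under-saving; MPK ≈ 0.31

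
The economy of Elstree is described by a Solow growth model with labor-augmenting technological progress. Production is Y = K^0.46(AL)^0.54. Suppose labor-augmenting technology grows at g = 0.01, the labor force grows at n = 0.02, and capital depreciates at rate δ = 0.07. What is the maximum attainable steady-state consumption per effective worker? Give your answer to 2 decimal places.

Break-even investment rate: n + g + δ = 0.02 + 0.01 + 0.07 = 0.1.
Golden rule sets MPK = n+g+δ: 0.46·k^(0.46−1) = 0.1, so k_gold = (0.46/0.1)^(1/0.54) ≈ 16.8783.
y_gold = 16.8783^0.46 ≈ 3.6692.
c_gold = y_gold − (n+g+δ)·k_gold = 3.6692 − 0.1·16.8783 ≈ 1.9814.

c_gold ≈ 1.98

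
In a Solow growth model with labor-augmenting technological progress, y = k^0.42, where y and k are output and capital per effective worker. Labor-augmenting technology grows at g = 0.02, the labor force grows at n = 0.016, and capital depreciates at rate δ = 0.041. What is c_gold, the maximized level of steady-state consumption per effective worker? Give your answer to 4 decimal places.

Break-even investment rate: n + g + δ = 0.016 + 0.02 + 0.041 = 0.077.
Golden rule sets MPK = n+g+δ: 0.42·k^(0.42−1) = 0.077, so k_gold = (0.42/0.077)^(1/0.58) ≈ 18.6326.
y_gold = 18.6326^0.42 ≈ 3.4160.
c_gold = y_gold − (n+g+δ)·k_gold = 3.4160 − 0.077·18.6326 ≈ 1.9813.

c_gold ≈ 1.9813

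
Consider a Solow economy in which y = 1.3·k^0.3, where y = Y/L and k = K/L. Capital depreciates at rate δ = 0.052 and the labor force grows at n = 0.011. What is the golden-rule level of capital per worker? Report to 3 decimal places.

Break-even investment rate: n + δ = 0.011 + 0.052 = 0.063.
Setting f'(k) = n+δ gives 0.3·1.3·k^(0.3−1) = 0.063, hence k_gold = (0.3·1.3/0.063)^(1/0.7) ≈ 13.5218.

k_gold ≈ 13.522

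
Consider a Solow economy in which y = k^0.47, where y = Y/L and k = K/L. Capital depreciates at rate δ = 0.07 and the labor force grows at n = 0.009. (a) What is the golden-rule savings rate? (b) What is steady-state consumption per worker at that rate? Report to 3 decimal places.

(a) s_gold = 0.470; (b) c_gold ≈ 2.577

The effective depreciation rate is n + δ = 0.009 + 0.07 = 0.079.
For Cobb-Douglas, s_gold equals capital's share: s_gold = 0.47.
Maximizing c = f(k) − (n+δ)·k gives f'(k) = n+δ, i.e. 0.47·k^(0.47−1) = 0.079, so k_gold = (0.47/0.079)^(1/0.53) ≈ 28.9245.
y_gold = 28.9245^0.47 ≈ 4.8618; c_gold = (1−0.47)·y_gold ≈ 2.5767.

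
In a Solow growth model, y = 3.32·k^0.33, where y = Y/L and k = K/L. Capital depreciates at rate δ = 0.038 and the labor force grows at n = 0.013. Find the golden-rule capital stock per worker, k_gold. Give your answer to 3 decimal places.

Break-even investment rate: n + δ = 0.013 + 0.038 = 0.051.
Golden rule sets MPK = n+δ: 0.33·3.32·k^(0.33−1) = 0.051, so k_gold = (0.33·3.32/0.051)^(1/0.67) ≈ 97.3155.

k_gold ≈ 97.315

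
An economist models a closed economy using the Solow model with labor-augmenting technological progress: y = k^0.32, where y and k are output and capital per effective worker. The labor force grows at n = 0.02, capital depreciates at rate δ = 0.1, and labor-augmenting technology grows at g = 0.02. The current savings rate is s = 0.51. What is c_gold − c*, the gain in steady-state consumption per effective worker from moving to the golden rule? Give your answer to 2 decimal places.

Δc ≈ 0.10

Capital per effective worker breaks even when investment replaces (n + g + δ)·k; here n + g + δ = 0.14.
Current steady state (s = 0.51): k* = (0.51/0.14)^(1/0.68) ≈ 6.6935, y* = 6.6935^0.32 ≈ 1.8374, c* = (1−0.51)·1.8374 ≈ 0.9003.
Maximizing c = f(k) − (n+g+δ)·k gives f'(k) = n+g+δ, i.e. 0.32·k^(0.32−1) = 0.14, so k_gold = (0.32/0.14)^(1/0.68) ≈ 3.3727.
y_gold = 3.3727^0.32 ≈ 1.4755, c_gold = y_gold − 0.14·k_gold ≈ 1.0034.
Gain: Δc = 1.0034 − 0.9003 ≈ 0.1030.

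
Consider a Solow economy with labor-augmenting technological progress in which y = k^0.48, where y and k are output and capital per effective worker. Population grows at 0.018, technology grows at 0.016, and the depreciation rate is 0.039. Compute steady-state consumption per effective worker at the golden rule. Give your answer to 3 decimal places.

Capital per effective worker breaks even when investment replaces (n + g + δ)·k; here n + g + δ = 0.073.
Golden rule sets MPK = n+g+δ: 0.48·k^(0.48−1) = 0.073, so k_gold = (0.48/0.073)^(1/0.52) ≈ 37.4042.
y_gold = 37.4042^0.48 ≈ 5.6885.
c_gold = y_gold − (n+g+δ)·k_gold = 5.6885 − 0.073·37.4042 ≈ 2.9580.

c_gold ≈ 2.958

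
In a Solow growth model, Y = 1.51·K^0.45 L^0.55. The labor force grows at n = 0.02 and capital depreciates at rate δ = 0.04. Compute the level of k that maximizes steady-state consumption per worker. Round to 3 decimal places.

Break-even investment rate: n + δ = 0.02 + 0.04 = 0.06.
At the golden rule the marginal product of capital equals n+δ: 0.45·1.51·k^(0.45−1) = 0.06. Solving, k_gold = (0.45·1.51/0.06)^(1/0.55) ≈ 82.4960.

k_gold ≈ 82.496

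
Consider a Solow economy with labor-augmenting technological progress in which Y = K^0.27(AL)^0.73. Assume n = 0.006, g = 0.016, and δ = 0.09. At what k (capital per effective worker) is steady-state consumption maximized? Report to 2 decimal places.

k_gold ≈ 3.34

n + g + δ = 0.006 + 0.016 + 0.09 = 0.112.
Setting f'(k) = n+g+δ gives 0.27·k^(0.27−1) = 0.112, hence k_gold = (0.27/0.112)^(1/0.73) ≈ 3.3380.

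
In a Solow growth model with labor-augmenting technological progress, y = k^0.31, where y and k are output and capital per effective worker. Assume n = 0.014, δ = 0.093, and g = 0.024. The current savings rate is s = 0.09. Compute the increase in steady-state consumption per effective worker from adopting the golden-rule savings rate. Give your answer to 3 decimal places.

Break-even investment rate: n + g + δ = 0.014 + 0.024 + 0.093 = 0.131.
Current steady state (s = 0.09): k* = (0.09/0.131)^(1/0.69) ≈ 0.5804, y* = 0.5804^0.31 ≈ 0.8448, c* = (1−0.09)·0.8448 ≈ 0.7688.
Maximizing c = f(k) − (n+g+δ)·k gives f'(k) = n+g+δ, i.e. 0.31·k^(0.31−1) = 0.131, so k_gold = (0.31/0.131)^(1/0.69) ≈ 3.4847.
y_gold = 3.4847^0.31 ≈ 1.4725, c_gold = y_gold − 0.131·k_gold ≈ 1.0161.
Gain: Δc = 1.0161 − 0.7688 ≈ 0.2473.

Δc ≈ 0.247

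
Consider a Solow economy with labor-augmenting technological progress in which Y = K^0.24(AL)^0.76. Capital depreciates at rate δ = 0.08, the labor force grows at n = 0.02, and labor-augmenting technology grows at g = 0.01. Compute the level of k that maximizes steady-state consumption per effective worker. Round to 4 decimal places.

Capital per effective worker breaks even when investment replaces (n + g + δ)·k; here n + g + δ = 0.11.
Maximizing c = f(k) − (n+g+δ)·k gives f'(k) = n+g+δ, i.e. 0.24·k^(0.24−1) = 0.11, so k_gold = (0.24/0.11)^(1/0.76) ≈ 2.7913.

k_gold ≈ 2.7913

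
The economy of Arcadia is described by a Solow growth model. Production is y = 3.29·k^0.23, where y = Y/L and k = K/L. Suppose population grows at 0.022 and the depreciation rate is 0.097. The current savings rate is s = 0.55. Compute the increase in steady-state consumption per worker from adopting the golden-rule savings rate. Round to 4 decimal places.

n + δ = 0.022 + 0.097 = 0.119.
Current steady state (s = 0.55): k* = (0.55·3.29/0.119)^(1/0.77) ≈ 34.2831, y* = 3.29·34.2831^0.23 ≈ 7.4176, c* = (1−0.55)·7.4176 ≈ 3.3379.
Maximizing c = f(k) − (n+δ)·k gives f'(k) = n+δ, i.e. 0.23·3.29·k^(0.23−1) = 0.119, so k_gold = (0.23·3.29/0.119)^(1/0.77) ≈ 11.0496.
y_gold = 3.29·11.0496^0.23 ≈ 5.7170, c_gold = y_gold − 0.119·k_gold ≈ 4.4021.
Gain: Δc = 4.4021 − 3.3379 ≈ 1.0641.

Δc ≈ 1.0641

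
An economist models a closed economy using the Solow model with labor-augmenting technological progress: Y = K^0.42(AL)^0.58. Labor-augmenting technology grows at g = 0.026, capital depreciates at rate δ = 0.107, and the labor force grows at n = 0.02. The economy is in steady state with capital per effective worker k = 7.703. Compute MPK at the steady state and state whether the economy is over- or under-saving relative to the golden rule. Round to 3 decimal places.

over-saving; MPK ≈ 0.129

Capital per effective worker breaks even when investment replaces (n + g + δ)·k; here n + g + δ = 0.153.
MPK = 0.42·k^(0.42−1) = 0.42·7.703^(-0.58) ≈ 0.1285.
MPK < 0.153, so the economy is dynamically inefficient (over-saving).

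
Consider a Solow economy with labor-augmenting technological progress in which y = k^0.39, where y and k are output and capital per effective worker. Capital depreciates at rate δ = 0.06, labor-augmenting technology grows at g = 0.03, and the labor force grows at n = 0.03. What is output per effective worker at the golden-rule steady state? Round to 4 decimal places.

Capital per effective worker breaks even when investment replaces (n + g + δ)·k; here n + g + δ = 0.12.
At the golden rule the marginal product of capital equals n+g+δ: 0.39·k^(0.39−1) = 0.12. Solving, k_gold = (0.39/0.12)^(1/0.61) ≈ 6.9048.
Output: y_gold = k_gold^0.39 = 6.9048^0.39 ≈ 2.1246.

y_gold ≈ 2.1246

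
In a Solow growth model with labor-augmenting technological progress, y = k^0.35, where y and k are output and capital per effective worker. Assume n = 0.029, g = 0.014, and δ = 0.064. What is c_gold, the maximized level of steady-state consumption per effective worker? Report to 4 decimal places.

c_gold ≈ 1.2304

Capital per effective worker breaks even when investment replaces (n + g + δ)·k; here n + g + δ = 0.107.
At the golden rule the marginal product of capital equals n+g+δ: 0.35·k^(0.35−1) = 0.107. Solving, k_gold = (0.35/0.107)^(1/0.65) ≈ 6.1919.
y_gold = 6.1919^0.35 ≈ 1.8929.
c_gold = y_gold − (n+g+δ)·k_gold = 1.8929 − 0.107·6.1919 ≈ 1.2304.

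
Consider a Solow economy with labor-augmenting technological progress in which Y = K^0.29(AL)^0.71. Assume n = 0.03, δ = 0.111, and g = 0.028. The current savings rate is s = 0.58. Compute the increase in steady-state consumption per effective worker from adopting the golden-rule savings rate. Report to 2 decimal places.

Capital per effective worker breaks even when investment replaces (n + g + δ)·k; here n + g + δ = 0.169.
Current steady state (s = 0.58): k* = (0.58/0.169)^(1/0.71) ≈ 5.6792, y* = 5.6792^0.29 ≈ 1.6548, c* = (1−0.58)·1.6548 ≈ 0.6950.
Maximizing c = f(k) − (n+g+δ)·k gives f'(k) = n+g+δ, i.e. 0.29·k^(0.29−1) = 0.169, so k_gold = (0.29/0.169)^(1/0.71) ≈ 2.1394.
y_gold = 2.1394^0.29 ≈ 1.2468, c_gold = y_gold − 0.169·k_gold ≈ 0.8852.
Gain: Δc = 0.8852 − 0.6950 ≈ 0.1902.

Δc ≈ 0.19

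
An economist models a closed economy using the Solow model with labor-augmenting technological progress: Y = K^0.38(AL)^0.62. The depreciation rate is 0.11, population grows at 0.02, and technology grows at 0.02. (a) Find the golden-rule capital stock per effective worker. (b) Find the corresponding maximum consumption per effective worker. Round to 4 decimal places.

(a) k_gold ≈ 4.4783; (b) c_gold ≈ 1.0960

Break-even investment rate: n + g + δ = 0.02 + 0.02 + 0.11 = 0.15.
Maximizing c = f(k) − (n+g+δ)·k gives f'(k) = n+g+δ, i.e. 0.38·k^(0.38−1) = 0.15, so k_gold = (0.38/0.15)^(1/0.62) ≈ 4.4783.
y_gold = 4.4783^0.38 ≈ 1.7678; c_gold = y_gold − 0.15·k_gold ≈ 1.0960.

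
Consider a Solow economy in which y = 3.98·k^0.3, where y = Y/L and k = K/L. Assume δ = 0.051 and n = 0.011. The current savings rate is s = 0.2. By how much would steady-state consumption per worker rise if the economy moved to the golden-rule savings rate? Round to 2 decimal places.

Δc ≈ 0.39

The effective depreciation rate is n + δ = 0.011 + 0.051 = 0.062.
Current steady state (s = 0.2): k* = (0.2·3.98/0.062)^(1/0.7) ≈ 38.3356, y* = 3.98·38.3356^0.3 ≈ 11.8840, c* = (1−0.2)·11.8840 ≈ 9.5072.
Maximizing c = f(k) − (n+δ)·k gives f'(k) = n+δ, i.e. 0.3·3.98·k^(0.3−1) = 0.062, so k_gold = (0.3·3.98/0.062)^(1/0.7) ≈ 68.4165.
y_gold = 3.98·68.4165^0.3 ≈ 14.1394, c_gold = y_gold − 0.062·k_gold ≈ 9.8976.
Gain: Δc = 9.8976 − 9.5072 ≈ 0.3904.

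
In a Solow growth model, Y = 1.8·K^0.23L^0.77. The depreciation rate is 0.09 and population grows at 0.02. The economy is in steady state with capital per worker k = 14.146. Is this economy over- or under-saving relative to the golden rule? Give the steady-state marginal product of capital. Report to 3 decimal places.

Capital per worker breaks even when investment replaces (n + δ)·k; here n + δ = 0.11.
MPK = 0.23·1.8·k^(0.23−1) = 0.23·1.8·14.146^(-0.77) ≈ 0.0538.
MPK < 0.11, so the economy is dynamically inefficient (over-saving).

over-saving; MPK ≈ 0.054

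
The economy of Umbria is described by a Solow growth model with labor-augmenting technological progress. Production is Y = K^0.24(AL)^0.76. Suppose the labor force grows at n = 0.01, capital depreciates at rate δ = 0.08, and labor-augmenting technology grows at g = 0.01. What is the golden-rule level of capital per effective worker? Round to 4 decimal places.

Break-even investment rate: n + g + δ = 0.01 + 0.01 + 0.08 = 0.1.
Maximizing c = f(k) − (n+g+δ)·k gives f'(k) = n+g+δ, i.e. 0.24·k^(0.24−1) = 0.1, so k_gold = (0.24/0.1)^(1/0.76) ≈ 3.1643.

k_gold ≈ 3.1643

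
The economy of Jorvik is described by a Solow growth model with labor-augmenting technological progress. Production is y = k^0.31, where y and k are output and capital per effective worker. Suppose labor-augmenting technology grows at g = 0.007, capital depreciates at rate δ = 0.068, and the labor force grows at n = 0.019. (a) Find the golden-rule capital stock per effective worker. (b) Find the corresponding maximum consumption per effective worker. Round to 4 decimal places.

(a) k_gold ≈ 5.6372; (b) c_gold ≈ 1.1794

Capital per effective worker breaks even when investment replaces (n + g + δ)·k; here n + g + δ = 0.094.
Golden rule sets MPK = n+g+δ: 0.31·k^(0.31−1) = 0.094, so k_gold = (0.31/0.094)^(1/0.69) ≈ 5.6372.
y_gold = 5.6372^0.31 ≈ 1.7093; c_gold = y_gold − 0.094·k_gold ≈ 1.1794.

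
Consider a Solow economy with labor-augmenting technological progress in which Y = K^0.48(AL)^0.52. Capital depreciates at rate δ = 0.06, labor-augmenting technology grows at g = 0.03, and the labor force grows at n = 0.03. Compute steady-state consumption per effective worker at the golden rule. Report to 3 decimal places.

Capital per effective worker breaks even when investment replaces (n + g + δ)·k; here n + g + δ = 0.12.
Golden rule sets MPK = n+g+δ: 0.48·k^(0.48−1) = 0.12, so k_gold = (0.48/0.12)^(1/0.52) ≈ 14.3816.
y_gold = 14.3816^0.48 ≈ 3.5954.
c_gold = y_gold − (n+g+δ)·k_gold = 3.5954 − 0.12·14.3816 ≈ 1.8696.

c_gold ≈ 1.870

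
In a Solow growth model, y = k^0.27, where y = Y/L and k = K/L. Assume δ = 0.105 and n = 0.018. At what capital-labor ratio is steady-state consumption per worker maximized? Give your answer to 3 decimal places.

The effective depreciation rate is n + δ = 0.018 + 0.105 = 0.123.
Setting f'(k) = n+δ gives 0.27·k^(0.27−1) = 0.123, hence k_gold = (0.27/0.123)^(1/0.73) ≈ 2.9360.

k_gold ≈ 2.936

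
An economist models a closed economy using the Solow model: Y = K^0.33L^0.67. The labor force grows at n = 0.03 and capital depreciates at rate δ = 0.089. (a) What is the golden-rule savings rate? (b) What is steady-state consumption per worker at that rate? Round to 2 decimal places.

Break-even investment rate: n + δ = 0.03 + 0.089 = 0.119.
For Cobb-Douglas, s_gold equals capital's share: s_gold = 0.33.
Golden rule sets MPK = n+δ: 0.33·k^(0.33−1) = 0.119, so k_gold = (0.33/0.119)^(1/0.67) ≈ 4.5829.
y_gold = 4.5829^0.33 ≈ 1.6526; c_gold = (1−0.33)·y_gold ≈ 1.1073.

(a) s_gold = 0.33; (b) c_gold ≈ 1.11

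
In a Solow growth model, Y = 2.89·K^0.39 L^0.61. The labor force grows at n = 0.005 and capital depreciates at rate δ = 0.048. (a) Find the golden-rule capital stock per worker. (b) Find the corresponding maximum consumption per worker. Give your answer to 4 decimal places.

The effective depreciation rate is n + δ = 0.005 + 0.048 = 0.053.
Maximizing c = f(k) − (n+δ)·k gives f'(k) = n+δ, i.e. 0.39·2.89·k^(0.39−1) = 0.053, so k_gold = (0.39·2.89/0.053)^(1/0.61) ≈ 150.1535.
y_gold = 2.89·150.1535^0.39 ≈ 20.4055; c_gold = y_gold − 0.053·k_gold ≈ 12.4473.

(a) k_gold ≈ 150.1535; (b) c_gold ≈ 12.4473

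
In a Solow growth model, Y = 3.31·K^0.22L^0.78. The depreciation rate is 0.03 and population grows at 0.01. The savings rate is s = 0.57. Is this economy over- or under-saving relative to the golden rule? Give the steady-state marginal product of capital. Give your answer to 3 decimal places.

Break-even investment rate: n + δ = 0.01 + 0.03 = 0.04.
Steady-state k*: s·A·k^0.22 = 0.04·k gives k* = (0.57·3.31/0.04)^(1/0.78) ≈ 139.8608.
MPK = 0.22·3.31·139.8608^(-0.78) ≈ 0.0154.
MPK < n+δ = 0.04, so the economy is dynamically inefficient (over-saving).

over-saving; MPK ≈ 0.015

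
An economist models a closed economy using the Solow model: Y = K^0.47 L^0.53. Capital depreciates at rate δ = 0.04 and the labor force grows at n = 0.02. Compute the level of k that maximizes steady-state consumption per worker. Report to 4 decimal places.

k_gold ≈ 48.6062

n + δ = 0.02 + 0.04 = 0.06.
Setting f'(k) = n+δ gives 0.47·k^(0.47−1) = 0.06, hence k_gold = (0.47/0.06)^(1/0.53) ≈ 48.6062.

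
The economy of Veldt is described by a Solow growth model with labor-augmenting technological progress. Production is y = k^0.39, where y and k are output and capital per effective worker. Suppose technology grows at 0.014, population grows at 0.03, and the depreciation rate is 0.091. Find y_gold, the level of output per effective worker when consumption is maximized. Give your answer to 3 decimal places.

y_gold ≈ 1.970

Capital per effective worker breaks even when investment replaces (n + g + δ)·k; here n + g + δ = 0.135.
Golden rule sets MPK = n+g+δ: 0.39·k^(0.39−1) = 0.135, so k_gold = (0.39/0.135)^(1/0.61) ≈ 5.6924.
Output: y_gold = k_gold^0.39 = 5.6924^0.39 ≈ 1.9705.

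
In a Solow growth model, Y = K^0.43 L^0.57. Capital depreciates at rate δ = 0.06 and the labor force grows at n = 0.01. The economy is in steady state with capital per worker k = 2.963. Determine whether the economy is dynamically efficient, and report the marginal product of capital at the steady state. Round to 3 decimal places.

dynamically efficient; MPK ≈ 0.232

Capital per worker breaks even when investment replaces (n + δ)·k; here n + δ = 0.07.
MPK = 0.43·k^(0.43−1) = 0.43·2.963^(-0.57) ≈ 0.2315.
MPK > 0.07, so the economy is dynamically efficient (under-saving).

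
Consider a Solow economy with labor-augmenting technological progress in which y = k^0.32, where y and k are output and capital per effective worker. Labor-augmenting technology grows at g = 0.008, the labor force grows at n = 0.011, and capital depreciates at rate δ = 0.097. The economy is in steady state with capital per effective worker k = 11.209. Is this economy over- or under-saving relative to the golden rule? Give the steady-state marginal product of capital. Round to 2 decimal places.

over-saving; MPK ≈ 0.06

Break-even investment rate: n + g + δ = 0.011 + 0.008 + 0.097 = 0.116.
MPK = 0.32·k^(0.32−1) = 0.32·11.209^(-0.68) ≈ 0.0619.
MPK < 0.116, so the economy is dynamically inefficient (over-saving).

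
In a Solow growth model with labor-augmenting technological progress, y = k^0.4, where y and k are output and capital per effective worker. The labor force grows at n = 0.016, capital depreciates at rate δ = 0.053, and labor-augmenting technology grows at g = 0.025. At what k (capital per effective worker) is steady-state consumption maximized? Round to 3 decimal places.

k_gold ≈ 11.174

n + g + δ = 0.016 + 0.025 + 0.053 = 0.094.
Setting f'(k) = n+g+δ gives 0.4·k^(0.4−1) = 0.094, hence k_gold = (0.4/0.094)^(1/0.6) ≈ 11.1743.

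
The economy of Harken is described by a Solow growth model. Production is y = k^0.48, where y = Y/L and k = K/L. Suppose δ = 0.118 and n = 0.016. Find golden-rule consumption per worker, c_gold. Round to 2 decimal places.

c_gold ≈ 1.69

n + δ = 0.016 + 0.118 = 0.134.
Setting f'(k) = n+δ gives 0.48·k^(0.48−1) = 0.134, hence k_gold = (0.48/0.134)^(1/0.52) ≈ 11.6318.
y_gold = 11.6318^0.48 ≈ 3.2472.
c_gold = y_gold − (n+δ)·k_gold = 3.2472 − 0.134·11.6318 ≈ 1.6885.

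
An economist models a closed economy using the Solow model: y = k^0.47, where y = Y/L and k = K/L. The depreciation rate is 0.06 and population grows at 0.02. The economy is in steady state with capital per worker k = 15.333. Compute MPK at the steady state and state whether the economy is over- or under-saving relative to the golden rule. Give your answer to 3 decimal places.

Break-even investment rate: n + δ = 0.02 + 0.06 = 0.08.
MPK = 0.47·k^(0.47−1) = 0.47·15.333^(-0.53) ≈ 0.1106.
MPK > 0.08, so the economy is dynamically efficient (under-saving).

under-saving; MPK ≈ 0.111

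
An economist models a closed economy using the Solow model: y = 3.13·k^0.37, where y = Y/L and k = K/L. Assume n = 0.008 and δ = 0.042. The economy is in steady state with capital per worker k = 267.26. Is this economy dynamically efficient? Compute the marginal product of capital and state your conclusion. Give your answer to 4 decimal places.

dynamically inefficient; MPK ≈ 0.0343

Capital per worker breaks even when investment replaces (n + δ)·k; here n + δ = 0.05.
MPK = 0.37·3.13·k^(0.37−1) = 0.37·3.13·267.26^(-0.63) ≈ 0.0343.
MPK < 0.05, so the economy is dynamically inefficient (over-saving).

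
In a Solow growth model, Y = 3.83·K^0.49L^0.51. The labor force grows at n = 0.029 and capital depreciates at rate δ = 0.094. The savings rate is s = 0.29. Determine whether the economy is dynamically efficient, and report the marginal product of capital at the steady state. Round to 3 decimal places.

dynamically efficient; MPK ≈ 0.208

Capital per worker breaks even when investment replaces (n + δ)·k; here n + δ = 0.123.
Steady-state k*: s·A·k^0.49 = 0.123·k gives k* = (0.29·3.83/0.123)^(1/0.51) ≈ 74.8006.
MPK = 0.49·3.83·74.8006^(-0.51) ≈ 0.2078.
MPK > n+δ = 0.123, so the economy is dynamically efficient (under-saving).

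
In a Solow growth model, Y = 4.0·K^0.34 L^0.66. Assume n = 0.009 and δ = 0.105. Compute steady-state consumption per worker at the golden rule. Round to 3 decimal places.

c_gold ≈ 9.467

n + δ = 0.009 + 0.105 = 0.114.
Setting f'(k) = n+δ gives 0.34·4.0·k^(0.34−1) = 0.114, hence k_gold = (0.34·4.0/0.114)^(1/0.66) ≈ 42.7823.
y_gold = 4.0·42.7823^0.34 ≈ 14.3446.
c_gold = y_gold − (n+δ)·k_gold = 14.3446 − 0.114·42.7823 ≈ 9.4675.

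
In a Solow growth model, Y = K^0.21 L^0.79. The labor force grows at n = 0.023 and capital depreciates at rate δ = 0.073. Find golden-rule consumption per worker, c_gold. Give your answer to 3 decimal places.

c_gold ≈ 0.973

n + δ = 0.023 + 0.073 = 0.096.
Setting f'(k) = n+δ gives 0.21·k^(0.21−1) = 0.096, hence k_gold = (0.21/0.096)^(1/0.79) ≈ 2.6935.
y_gold = 2.6935^0.21 ≈ 1.2313.
c_gold = y_gold − (n+δ)·k_gold = 1.2313 − 0.096·2.6935 ≈ 0.9727.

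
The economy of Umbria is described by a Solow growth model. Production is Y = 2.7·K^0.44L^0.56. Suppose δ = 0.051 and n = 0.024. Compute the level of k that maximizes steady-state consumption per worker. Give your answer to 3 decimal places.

k_gold ≈ 138.810

n + δ = 0.024 + 0.051 = 0.075.
Maximizing c = f(k) − (n+δ)·k gives f'(k) = n+δ, i.e. 0.44·2.7·k^(0.44−1) = 0.075, so k_gold = (0.44·2.7/0.075)^(1/0.56) ≈ 138.8097.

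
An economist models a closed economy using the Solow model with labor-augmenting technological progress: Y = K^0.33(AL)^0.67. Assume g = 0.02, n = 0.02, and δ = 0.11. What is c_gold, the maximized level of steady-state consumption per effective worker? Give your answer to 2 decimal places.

n + g + δ = 0.02 + 0.02 + 0.11 = 0.15.
Maximizing c = f(k) − (n+g+δ)·k gives f'(k) = n+g+δ, i.e. 0.33·k^(0.33−1) = 0.15, so k_gold = (0.33/0.15)^(1/0.67) ≈ 3.2440.
y_gold = 3.2440^0.33 ≈ 1.4745.
c_gold = y_gold − (n+g+δ)·k_gold = 1.4745 − 0.15·3.2440 ≈ 0.9879.

c_gold ≈ 0.99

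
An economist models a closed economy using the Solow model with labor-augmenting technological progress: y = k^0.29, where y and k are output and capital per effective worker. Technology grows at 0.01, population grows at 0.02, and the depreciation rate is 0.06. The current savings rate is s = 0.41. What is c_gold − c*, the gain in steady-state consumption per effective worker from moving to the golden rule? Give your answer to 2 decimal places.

Δc ≈ 0.05

n + g + δ = 0.02 + 0.01 + 0.06 = 0.09.
Current steady state (s = 0.41): k* = (0.41/0.09)^(1/0.71) ≈ 8.4630, y* = 8.4630^0.29 ≈ 1.8577, c* = (1−0.41)·1.8577 ≈ 1.0961.
Setting f'(k) = n+g+δ gives 0.29·k^(0.29−1) = 0.09, hence k_gold = (0.29/0.09)^(1/0.71) ≈ 5.1965.
y_gold = 5.1965^0.29 ≈ 1.6127, c_gold = y_gold − 0.09·k_gold ≈ 1.1450.
Gain: Δc = 1.1450 − 1.0961 ≈ 0.0490.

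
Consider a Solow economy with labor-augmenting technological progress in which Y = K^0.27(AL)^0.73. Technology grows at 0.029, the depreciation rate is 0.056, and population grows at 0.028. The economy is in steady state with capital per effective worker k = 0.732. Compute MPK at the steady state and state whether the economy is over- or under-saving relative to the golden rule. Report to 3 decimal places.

under-saving; MPK ≈ 0.339

n + g + δ = 0.028 + 0.029 + 0.056 = 0.113.
MPK = 0.27·k^(0.27−1) = 0.27·0.732^(-0.73) ≈ 0.3391.
MPK > 0.113, so the economy is dynamically efficient (under-saving).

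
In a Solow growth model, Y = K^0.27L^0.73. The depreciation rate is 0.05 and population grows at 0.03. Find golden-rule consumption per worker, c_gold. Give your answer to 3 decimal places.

n + δ = 0.03 + 0.05 = 0.08.
Setting f'(k) = n+δ gives 0.27·k^(0.27−1) = 0.08, hence k_gold = (0.27/0.08)^(1/0.73) ≈ 5.2925.
y_gold = 5.2925^0.27 ≈ 1.5682.
c_gold = y_gold − (n+δ)·k_gold = 1.5682 − 0.08·5.2925 ≈ 1.1448.

c_gold ≈ 1.145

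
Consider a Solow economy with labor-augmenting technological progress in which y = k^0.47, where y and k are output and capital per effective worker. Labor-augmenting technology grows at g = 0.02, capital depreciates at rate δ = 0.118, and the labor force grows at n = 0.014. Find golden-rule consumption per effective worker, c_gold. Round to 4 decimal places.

Capital per effective worker breaks even when investment replaces (n + g + δ)·k; here n + g + δ = 0.152.
Maximizing c = f(k) − (n+g+δ)·k gives f'(k) = n+g+δ, i.e. 0.47·k^(0.47−1) = 0.152, so k_gold = (0.47/0.152)^(1/0.53) ≈ 8.4141.
y_gold = 8.4141^0.47 ≈ 2.7212.
c_gold = y_gold − (n+g+δ)·k_gold = 2.7212 − 0.152·8.4141 ≈ 1.4422.

c_gold ≈ 1.4422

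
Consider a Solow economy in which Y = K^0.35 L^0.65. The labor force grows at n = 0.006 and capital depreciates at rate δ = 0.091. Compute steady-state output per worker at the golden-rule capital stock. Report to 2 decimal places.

n + δ = 0.006 + 0.091 = 0.097.
At the golden rule the marginal product of capital equals n+δ: 0.35·k^(0.35−1) = 0.097. Solving, k_gold = (0.35/0.097)^(1/0.65) ≈ 7.2008.
Output: y_gold = k_gold^0.35 = 7.2008^0.35 ≈ 1.9956.

y_gold ≈ 2.00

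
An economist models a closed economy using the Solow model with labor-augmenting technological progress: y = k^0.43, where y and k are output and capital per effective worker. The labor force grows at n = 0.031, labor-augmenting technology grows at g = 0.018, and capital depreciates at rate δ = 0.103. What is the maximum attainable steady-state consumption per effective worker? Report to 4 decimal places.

c_gold ≈ 1.2490

Break-even investment rate: n + g + δ = 0.031 + 0.018 + 0.103 = 0.152.
Golden rule sets MPK = n+g+δ: 0.43·k^(0.43−1) = 0.152, so k_gold = (0.43/0.152)^(1/0.57) ≈ 6.1990.
y_gold = 6.1990^0.43 ≈ 2.1913.
c_gold = y_gold − (n+g+δ)·k_gold = 2.1913 − 0.152·6.1990 ≈ 1.2490.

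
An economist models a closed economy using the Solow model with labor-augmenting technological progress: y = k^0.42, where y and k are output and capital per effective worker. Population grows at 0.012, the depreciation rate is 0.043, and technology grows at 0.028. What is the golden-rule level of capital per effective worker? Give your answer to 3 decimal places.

k_gold ≈ 16.371

Break-even investment rate: n + g + δ = 0.012 + 0.028 + 0.043 = 0.083.
At the golden rule the marginal product of capital equals n+g+δ: 0.42·k^(0.42−1) = 0.083. Solving, k_gold = (0.42/0.083)^(1/0.58) ≈ 16.3715.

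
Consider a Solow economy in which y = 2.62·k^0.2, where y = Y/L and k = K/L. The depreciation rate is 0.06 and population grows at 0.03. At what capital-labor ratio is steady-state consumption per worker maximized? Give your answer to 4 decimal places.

k_gold ≈ 9.0440

The effective depreciation rate is n + δ = 0.03 + 0.06 = 0.09.
At the golden rule the marginal product of capital equals n+δ: 0.2·2.62·k^(0.2−1) = 0.09. Solving, k_gold = (0.2·2.62/0.09)^(1/0.8) ≈ 9.0440.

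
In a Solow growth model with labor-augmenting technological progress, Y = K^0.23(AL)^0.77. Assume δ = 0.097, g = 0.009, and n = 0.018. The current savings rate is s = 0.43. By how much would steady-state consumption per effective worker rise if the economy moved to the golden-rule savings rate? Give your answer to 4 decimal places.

Δc ≈ 0.0997

Capital per effective worker breaks even when investment replaces (n + g + δ)·k; here n + g + δ = 0.124.
Current steady state (s = 0.43): k* = (0.43/0.124)^(1/0.77) ≈ 5.0276, y* = 5.0276^0.23 ≈ 1.4498, c* = (1−0.43)·1.4498 ≈ 0.8264.
Maximizing c = f(k) − (n+g+δ)·k gives f'(k) = n+g+δ, i.e. 0.23·k^(0.23−1) = 0.124, so k_gold = (0.23/0.124)^(1/0.77) ≈ 2.2307.
y_gold = 2.2307^0.23 ≈ 1.2027, c_gold = y_gold − 0.124·k_gold ≈ 0.9260.
Gain: Δc = 0.9260 − 0.8264 ≈ 0.0997.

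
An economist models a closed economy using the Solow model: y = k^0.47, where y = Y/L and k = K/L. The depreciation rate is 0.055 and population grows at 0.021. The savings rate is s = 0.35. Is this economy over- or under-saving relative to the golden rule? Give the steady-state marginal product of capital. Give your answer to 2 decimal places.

n + δ = 0.021 + 0.055 = 0.076.
Steady-state k*: s·k^0.47 = 0.076·k gives k* = (0.35/0.076)^(1/0.53) ≈ 17.8412.
MPK = 0.47·17.8412^(-0.53) ≈ 0.1021.
MPK > n+δ = 0.076, so the economy is dynamically efficient (under-saving).

under-saving; MPK ≈ 0.10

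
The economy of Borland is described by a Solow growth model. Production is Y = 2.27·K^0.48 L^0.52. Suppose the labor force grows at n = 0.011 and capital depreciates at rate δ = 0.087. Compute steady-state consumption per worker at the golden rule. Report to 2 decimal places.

Capital per worker breaks even when investment replaces (n + δ)·k; here n + δ = 0.098.
Maximizing c = f(k) − (n+δ)·k gives f'(k) = n+δ, i.e. 0.48·2.27·k^(0.48−1) = 0.098, so k_gold = (0.48·2.27/0.098)^(1/0.52) ≈ 102.7111.
y_gold = 2.27·102.7111^0.48 ≈ 20.9702.
c_gold = y_gold − (n+δ)·k_gold = 20.9702 − 0.098·102.7111 ≈ 10.9045.

c_gold ≈ 10.90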